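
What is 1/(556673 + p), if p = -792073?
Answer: -1/235400 ≈ -4.2481e-6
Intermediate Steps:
1/(556673 + p) = 1/(556673 - 792073) = 1/(-235400) = -1/235400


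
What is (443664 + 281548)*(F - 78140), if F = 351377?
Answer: 198154751244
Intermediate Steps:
(443664 + 281548)*(F - 78140) = (443664 + 281548)*(351377 - 78140) = 725212*273237 = 198154751244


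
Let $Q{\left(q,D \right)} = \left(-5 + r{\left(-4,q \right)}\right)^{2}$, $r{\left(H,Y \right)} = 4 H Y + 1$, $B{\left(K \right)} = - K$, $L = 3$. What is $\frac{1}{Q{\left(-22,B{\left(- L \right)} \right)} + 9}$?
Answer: $\frac{1}{121113} \approx 8.2568 \cdot 10^{-6}$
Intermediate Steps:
$r{\left(H,Y \right)} = 1 + 4 H Y$ ($r{\left(H,Y \right)} = 4 H Y + 1 = 1 + 4 H Y$)
$Q{\left(q,D \right)} = \left(-4 - 16 q\right)^{2}$ ($Q{\left(q,D \right)} = \left(-5 + \left(1 + 4 \left(-4\right) q\right)\right)^{2} = \left(-5 - \left(-1 + 16 q\right)\right)^{2} = \left(-4 - 16 q\right)^{2}$)
$\frac{1}{Q{\left(-22,B{\left(- L \right)} \right)} + 9} = \frac{1}{16 \left(1 + 4 \left(-22\right)\right)^{2} + 9} = \frac{1}{16 \left(1 - 88\right)^{2} + 9} = \frac{1}{16 \left(-87\right)^{2} + 9} = \frac{1}{16 \cdot 7569 + 9} = \frac{1}{121104 + 9} = \frac{1}{121113}$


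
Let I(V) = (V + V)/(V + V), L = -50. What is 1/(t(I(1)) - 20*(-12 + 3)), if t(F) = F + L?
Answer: 1/131 ≈ 0.0076336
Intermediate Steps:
I(V) = 1 (I(V) = (2*V)/((2*V)) = (2*V)*(1/(2*V)) = 1)
t(F) = -50 + F (t(F) = F - 50 = -50 + F)
1/(t(I(1)) - 20*(-12 + 3)) = 1/((-50 + 1) - 20*(-12 + 3)) = 1/(-49 - 20*(-9)) = 1/(-49 + 180) = 1/131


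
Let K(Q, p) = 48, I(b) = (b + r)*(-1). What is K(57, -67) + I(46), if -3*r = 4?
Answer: 10/3 ≈ 3.3333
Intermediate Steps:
r = -4/3 (r = -⅓*4 = -4/3 ≈ -1.3333)
I(b) = 4/3 - b (I(b) = (b - 4/3)*(-1) = (-4/3 + b)*(-1) = 4/3 - b)
K(57, -67) + I(46) = 48 + (4/3 - 1*46) = 48 + (4/3 - 46) = 48 - 134/3 = 10/3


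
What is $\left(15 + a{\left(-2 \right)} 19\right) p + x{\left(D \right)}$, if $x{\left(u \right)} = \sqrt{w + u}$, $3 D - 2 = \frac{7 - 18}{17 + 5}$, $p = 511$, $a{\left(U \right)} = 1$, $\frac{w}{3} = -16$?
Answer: $17374 + \frac{i \sqrt{190}}{2} \approx 17374.0 + 6.892 i$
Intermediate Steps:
$w = -48$ ($w = 3 \left(-16\right) = -48$)
$D = \frac{1}{2}$ ($D = \frac{2}{3} + \frac{\left(7 - 18\right) \frac{1}{17 + 5}}{3} = \frac{2}{3} + \frac{\left(-11\right) \frac{1}{22}}{3} = \frac{2}{3} + \frac{1}{3} \left(- \frac{1}{2}\right) = \frac{2}{3} - \frac{1}{6} = \frac{1}{2} \approx 0.5$)
$x{\left(u \right)} = \sqrt{-48 + u}$
$\left(15 + a{\left(-2 \right)} 19\right) p + x{\left(D \right)} = \left(15 + 1 \cdot 19\right) 511 + \sqrt{-48 + \frac{1}{2}} = \left(15 + 19\right) 511 + \sqrt{- \frac{95}{2}} = 34 \cdot 511 + \frac{i \sqrt{190}}{2} = 17374 + \frac{i \sqrt{190}}{2}$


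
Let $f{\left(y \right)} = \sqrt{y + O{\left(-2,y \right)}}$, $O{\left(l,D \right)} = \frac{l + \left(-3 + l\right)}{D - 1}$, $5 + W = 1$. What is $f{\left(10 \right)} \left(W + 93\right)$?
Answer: $\frac{89 \sqrt{83}}{3} \approx 270.28$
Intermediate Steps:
$W = -4$ ($W = -5 + 1 = -4$)
$O{\left(l,D \right)} = \frac{-3 + 2 l}{-1 + D}$
$f{\left(y \right)} = \sqrt{y - \frac{7}{-1 + y}}$ ($f{\left(y \right)} = \sqrt{y + \frac{-3 + 2 \left(-2\right)}{-1 + y}} = \sqrt{y + \frac{-3 - 4}{-1 + y}} = \sqrt{y + \frac{1}{-1 + y} \left(-7\right)} = \sqrt{y - \frac{7}{-1 + y}}$)
$f{\left(10 \right)} \left(W + 93\right) = \sqrt{\frac{-7 + 10 \left(-1 + 10\right)}{-1 + 10}} \left(-4 + 93\right) = \sqrt{\frac{-7 + 10 \cdot 9}{9}} \cdot 89 = \sqrt{\frac{-7 + 90}{9}} \cdot 89 = \sqrt{\frac{1}{9} \cdot 83} \cdot 89 = \sqrt{\frac{83}{9}} \cdot 89 = \frac{\sqrt{83}}{3} \cdot 89 = \frac{89 \sqrt{83}}{3}$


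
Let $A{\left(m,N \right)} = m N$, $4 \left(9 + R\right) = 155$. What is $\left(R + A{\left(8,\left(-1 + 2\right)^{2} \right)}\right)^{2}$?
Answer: $\frac{22801}{16} \approx 1425.1$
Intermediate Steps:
$R = \frac{119}{4}$ ($R = -9 + \frac{1}{4} \cdot 155 = -9 + \frac{155}{4} = \frac{119}{4} \approx 29.75$)
$A{\left(m,N \right)} = N m$
$\left(R + A{\left(8,\left(-1 + 2\right)^{2} \right)}\right)^{2} = \left(\frac{119}{4} + \left(-1 + 2\right)^{2} \cdot 8\right)^{2} = \left(\frac{119}{4} + 1^{2} \cdot 8\right)^{2} = \left(\frac{119}{4} + 1 \cdot 8\right)^{2} = \left(\frac{119}{4} + 8\right)^{2} = \left(\frac{151}{4}\right)^{2} = \frac{22801}{16}$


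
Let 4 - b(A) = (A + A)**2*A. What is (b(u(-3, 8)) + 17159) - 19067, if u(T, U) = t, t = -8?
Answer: 144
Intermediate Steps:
u(T, U) = -8
b(A) = 4 - 4*A**3 (b(A) = 4 - (A + A)**2*A = 4 - (2*A)**2*A = 4 - 4*A**2*A = 4 - 4*A**3)
(b(u(-3, 8)) + 17159) - 19067 = ((4 - 4*(-8)**3) + 17159) - 19067 = ((4 - 4*(-512)) + 17159) - 19067 = ((4 + 2048) + 17159) - 19067 = (2052 + 17159) - 19067 = 19211 - 19067 = 144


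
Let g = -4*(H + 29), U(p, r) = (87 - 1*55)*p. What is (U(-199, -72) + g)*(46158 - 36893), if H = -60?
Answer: -57850660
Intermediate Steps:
U(p, r) = 32*p (U(p, r) = (87 - 55)*p = 32*p)
g = 124 (g = -4*(-60 + 29) = -4*(-31) = 124)
(U(-199, -72) + g)*(46158 - 36893) = (32*(-199) + 124)*(46158 - 36893) = (-6368 + 124)*9265 = -6244*9265 = -57850660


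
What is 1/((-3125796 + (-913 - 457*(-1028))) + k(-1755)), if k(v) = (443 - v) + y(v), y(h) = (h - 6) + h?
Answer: -1/2658231 ≈ -3.7619e-7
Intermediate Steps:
y(h) = -6 + 2*h (y(h) = (-6 + h) + h = -6 + 2*h)
k(v) = 437 + v (k(v) = (443 - v) + (-6 + 2*v) = 437 + v)
1/((-3125796 + (-913 - 457*(-1028))) + k(-1755)) = 1/((-3125796 + (-913 - 457*(-1028))) + (437 - 1755)) = 1/((-3125796 + (-913 + 469796)) - 1318) = 1/((-3125796 + 468883) - 1318) = 1/(-2656913 - 1318) = 1/(-2658231) = -1/2658231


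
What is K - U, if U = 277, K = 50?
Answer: -227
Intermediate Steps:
K - U = 50 - 1*277 = 50 - 277 = -227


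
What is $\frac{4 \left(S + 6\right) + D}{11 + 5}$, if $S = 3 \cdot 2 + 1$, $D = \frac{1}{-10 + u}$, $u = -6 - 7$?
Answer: $\frac{1195}{368} \approx 3.2473$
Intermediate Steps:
$u = -13$
$D = - \frac{1}{23}$ ($D = \frac{1}{-10 - 13} = \frac{1}{-23} = - \frac{1}{23} \approx -0.043478$)
$S = 7$ ($S = 6 + 1 = 7$)
$\frac{4 \left(S + 6\right) + D}{11 + 5} = \frac{4 \left(7 + 6\right) - \frac{1}{23}}{11 + 5} = \frac{4 \cdot 13 - \frac{1}{23}}{16} = \left(52 - \frac{1}{23}\right) \frac{1}{16} = \frac{1195}{23} \cdot \frac{1}{16} = \frac{1195}{368}$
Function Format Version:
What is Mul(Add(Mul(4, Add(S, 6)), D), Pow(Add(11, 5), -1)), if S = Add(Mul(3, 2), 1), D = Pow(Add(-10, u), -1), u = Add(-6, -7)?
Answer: Rational(1195, 368) ≈ 3.2473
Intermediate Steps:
u = -13
D = Rational(-1, 23) (D = Pow(Add(-10, -13), -1) = Pow(-23, -1) = Rational(-1, 23) ≈ -0.043478)
S = 7 (S = Add(6, 1) = 7)
Mul(Add(Mul(4, Add(S, 6)), D), Pow(Add(11, 5), -1)) = Mul(Add(Mul(4, Add(7, 6)), Rational(-1, 23)), Pow(Add(11, 5), -1)) = Mul(Add(Mul(4, 13), Rational(-1, 23)), Pow(16, -1)) = Mul(Add(52, Rational(-1, 23)), Rational(1, 16)) = Mul(Rational(1195, 23), Rational(1, 16)) = Rational(1195, 368)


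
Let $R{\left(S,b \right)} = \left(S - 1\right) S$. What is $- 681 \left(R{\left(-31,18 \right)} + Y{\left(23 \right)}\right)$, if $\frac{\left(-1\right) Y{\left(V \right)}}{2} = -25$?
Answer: $-709602$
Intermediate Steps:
$Y{\left(V \right)} = 50$ ($Y{\left(V \right)} = \left(-2\right) \left(-25\right) = 50$)
$R{\left(S,b \right)} = S \left(-1 + S\right)$ ($R{\left(S,b \right)} = \left(-1 + S\right) S = S \left(-1 + S\right)$)
$- 681 \left(R{\left(-31,18 \right)} + Y{\left(23 \right)}\right) = - 681 \left(- 31 \left(-1 - 31\right) + 50\right) = - 681 \left(\left(-31\right) \left(-32\right) + 50\right) = - 681 \left(992 + 50\right) = \left(-681\right) 1042 = -709602$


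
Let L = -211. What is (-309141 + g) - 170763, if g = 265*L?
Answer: -535819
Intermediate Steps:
g = -55915 (g = 265*(-211) = -55915)
(-309141 + g) - 170763 = (-309141 - 55915) - 170763 = -365056 - 170763 = -535819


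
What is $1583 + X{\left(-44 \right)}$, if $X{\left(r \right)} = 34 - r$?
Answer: $1661$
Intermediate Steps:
$1583 + X{\left(-44 \right)} = 1583 + \left(34 - -44\right) = 1583 + \left(34 + 44\right) = 1583 + 78 = 1661$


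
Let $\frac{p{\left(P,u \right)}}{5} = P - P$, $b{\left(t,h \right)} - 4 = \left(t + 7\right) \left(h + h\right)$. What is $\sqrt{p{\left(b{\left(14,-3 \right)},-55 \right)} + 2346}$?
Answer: $\sqrt{2346} \approx 48.436$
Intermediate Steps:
$b{\left(t,h \right)} = 4 + 2 h \left(7 + t\right)$ ($b{\left(t,h \right)} = 4 + \left(t + 7\right) \left(h + h\right) = 4 + \left(7 + t\right) 2 h = 4 + 2 h \left(7 + t\right)$)
$p{\left(P,u \right)} = 0$ ($p{\left(P,u \right)} = 5 \left(P - P\right) = 5 \cdot 0 = 0$)
$\sqrt{p{\left(b{\left(14,-3 \right)},-55 \right)} + 2346} = \sqrt{0 + 2346} = \sqrt{2346}$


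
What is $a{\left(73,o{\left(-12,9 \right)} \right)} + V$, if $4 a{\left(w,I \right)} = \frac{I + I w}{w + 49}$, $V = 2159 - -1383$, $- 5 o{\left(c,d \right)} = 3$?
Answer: $\frac{4321129}{1220} \approx 3541.9$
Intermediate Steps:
$o{\left(c,d \right)} = - \frac{3}{5}$ ($o{\left(c,d \right)} = \left(- \frac{1}{5}\right) 3 = - \frac{3}{5}$)
$V = 3542$ ($V = 2159 + 1383 = 3542$)
$a{\left(w,I \right)} = \frac{I + I w}{4 \left(49 + w\right)}$ ($a{\left(w,I \right)} = \frac{\left(I + I w\right) \frac{1}{w + 49}}{4} = \frac{\left(I + I w\right) \frac{1}{49 + w}}{4} = \frac{\frac{1}{49 + w} \left(I + I w\right)}{4} = \frac{I + I w}{4 \left(49 + w\right)}$)
$a{\left(73,o{\left(-12,9 \right)} \right)} + V = \frac{1}{4} \left(- \frac{3}{5}\right) \frac{1}{49 + 73} \left(1 + 73\right) + 3542 = \frac{1}{4} \left(- \frac{3}{5}\right) \frac{1}{122} \cdot 74 + 3542 = - \frac{111}{1220} + 3542 = \frac{4321129}{1220}$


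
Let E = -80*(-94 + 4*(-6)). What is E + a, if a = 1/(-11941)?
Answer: 112723039/11941 ≈ 9440.0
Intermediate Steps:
E = 9440 (E = -80*(-94 - 24) = -80*(-118) = 9440)
a = -1/11941 ≈ -8.3745e-5
E + a = 9440 - 1/11941 = 112723039/11941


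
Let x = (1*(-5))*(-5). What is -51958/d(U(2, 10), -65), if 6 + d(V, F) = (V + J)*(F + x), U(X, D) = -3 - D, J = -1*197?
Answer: -25979/4197 ≈ -6.1899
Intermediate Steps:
J = -197
x = 25 (x = -5*(-5) = 25)
d(V, F) = -6 + (-197 + V)*(25 + F) (d(V, F) = -6 + (V - 197)*(F + 25) = -6 + (-197 + V)*(25 + F))
-51958/d(U(2, 10), -65) = -51958/(-4931 - 197*(-65) + 25*(-3 - 1*10) - 65*(-3 - 1*10)) = -51958/(-4931 + 12805 + 25*(-3 - 10) - 65*(-3 - 10)) = -51958/(-4931 + 12805 + 25*(-13) - 65*(-13)) = -51958/(-4931 + 12805 - 325 + 845) = -51958/8394 = -51958*1/8394 = -25979/4197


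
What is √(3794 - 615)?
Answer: 17*√11 ≈ 56.383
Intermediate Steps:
√(3794 - 615) = √3179 = 17*√11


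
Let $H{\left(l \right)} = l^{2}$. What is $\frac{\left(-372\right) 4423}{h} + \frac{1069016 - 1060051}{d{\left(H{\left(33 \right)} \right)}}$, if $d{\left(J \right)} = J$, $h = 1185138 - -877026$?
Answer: $\frac{126481118}{17012853} \approx 7.4344$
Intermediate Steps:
$h = 2062164$ ($h = 1185138 + 877026 = 2062164$)
$\frac{\left(-372\right) 4423}{h} + \frac{1069016 - 1060051}{d{\left(H{\left(33 \right)} \right)}} = \frac{\left(-372\right) 4423}{2062164} + \frac{1069016 - 1060051}{33^{2}} = \left(-1645356\right) \frac{1}{2062164} + \frac{8965}{1089} = - \frac{137113}{171847} + 8965 \cdot \frac{1}{1089} = - \frac{137113}{171847} + \frac{815}{99} = \frac{126481118}{17012853}$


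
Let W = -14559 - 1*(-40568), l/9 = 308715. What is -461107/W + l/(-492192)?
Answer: -33246388051/1422380192 ≈ -23.374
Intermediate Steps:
l = 2778435 (l = 9*308715 = 2778435)
W = 26009 (W = -14559 + 40568 = 26009)
-461107/W + l/(-492192) = -461107/26009 + 2778435/(-492192) = -461107*1/26009 + 2778435*(-1/492192) = -461107/26009 - 308715/54688 = -33246388051/1422380192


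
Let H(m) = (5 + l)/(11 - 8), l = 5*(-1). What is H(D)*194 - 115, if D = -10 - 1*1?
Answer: -115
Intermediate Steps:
D = -11 (D = -10 - 1 = -11)
l = -5
H(m) = 0 (H(m) = (5 - 5)/(11 - 8) = 0/3 = 0*(1/3) = 0)
H(D)*194 - 115 = 0*194 - 115 = 0 - 115 = -115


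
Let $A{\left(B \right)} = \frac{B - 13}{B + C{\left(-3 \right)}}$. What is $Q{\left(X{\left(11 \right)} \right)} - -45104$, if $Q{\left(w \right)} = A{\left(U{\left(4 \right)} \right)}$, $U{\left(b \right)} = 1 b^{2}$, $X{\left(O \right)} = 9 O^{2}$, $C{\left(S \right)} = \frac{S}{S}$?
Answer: $\frac{766771}{17} \approx 45104.0$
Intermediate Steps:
$C{\left(S \right)} = 1$
$U{\left(b \right)} = b^{2}$
$A{\left(B \right)} = \frac{-13 + B}{1 + B}$ ($A{\left(B \right)} = \frac{B - 13}{B + 1} = \frac{-13 + B}{1 + B}$)
$Q{\left(w \right)} = \frac{3}{17}$ ($Q{\left(w \right)} = \frac{-13 + 4^{2}}{1 + 4^{2}} = \frac{-13 + 16}{1 + 16} = \frac{1}{17} \cdot 3 = \frac{3}{17}$)
$Q{\left(X{\left(11 \right)} \right)} - -45104 = \frac{3}{17} - -45104 = \frac{3}{17} + 45104 = \frac{766771}{17}$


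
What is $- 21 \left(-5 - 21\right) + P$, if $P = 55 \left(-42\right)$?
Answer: $-1764$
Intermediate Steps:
$P = -2310$
$- 21 \left(-5 - 21\right) + P = - 21 \left(-5 - 21\right) - 2310 = \left(-21\right) \left(-26\right) - 2310 = 546 - 2310 = -1764$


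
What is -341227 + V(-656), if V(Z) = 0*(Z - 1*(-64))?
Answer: -341227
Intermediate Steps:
V(Z) = 0 (V(Z) = 0*(Z + 64) = 0*(64 + Z) = 0)
-341227 + V(-656) = -341227 + 0 = -341227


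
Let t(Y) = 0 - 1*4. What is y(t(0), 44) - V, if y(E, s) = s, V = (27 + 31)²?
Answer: -3320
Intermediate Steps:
t(Y) = -4 (t(Y) = 0 - 4 = -4)
V = 3364 (V = 58² = 3364)
y(t(0), 44) - V = 44 - 1*3364 = 44 - 3364 = -3320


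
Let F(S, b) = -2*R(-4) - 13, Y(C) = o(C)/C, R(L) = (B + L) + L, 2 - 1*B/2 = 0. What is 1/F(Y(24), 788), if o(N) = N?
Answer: -⅕ ≈ -0.20000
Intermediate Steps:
B = 4 (B = 4 - 2*0 = 4 + 0 = 4)
R(L) = 4 + 2*L (R(L) = (4 + L) + L = 4 + 2*L)
Y(C) = 1 (Y(C) = C/C = 1)
F(S, b) = -5 (F(S, b) = -2*(4 + 2*(-4)) - 13 = -2*(4 - 8) - 13 = -2*(-4) - 13 = 8 - 13 = -5)
1/F(Y(24), 788) = 1/(-5) = -⅕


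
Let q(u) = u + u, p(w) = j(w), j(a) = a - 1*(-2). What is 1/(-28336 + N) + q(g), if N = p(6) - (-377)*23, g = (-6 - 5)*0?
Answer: -1/19657 ≈ -5.0872e-5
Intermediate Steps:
g = 0 (g = -11*0 = 0)
j(a) = 2 + a (j(a) = a + 2 = 2 + a)
p(w) = 2 + w
N = 8679 (N = (2 + 6) - (-377)*23 = 8 - 1*(-8671) = 8 + 8671 = 8679)
q(u) = 2*u
1/(-28336 + N) + q(g) = 1/(-28336 + 8679) + 2*0 = 1/(-19657) + 0 = -1/19657 + 0 = -1/19657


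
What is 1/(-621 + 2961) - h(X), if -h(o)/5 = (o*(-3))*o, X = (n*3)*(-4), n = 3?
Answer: -45489599/2340 ≈ -19440.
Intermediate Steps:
X = -36 (X = (3*3)*(-4) = 9*(-4) = -36)
h(o) = 15*o² (h(o) = -5*o*(-3)*o = -5*(-3*o)*o = -(-15)*o² = 15*o²)
1/(-621 + 2961) - h(X) = 1/(-621 + 2961) - 15*(-36)² = 1/2340 - 15*1296 = 1/2340 - 1*19440 = 1/2340 - 19440 = -45489599/2340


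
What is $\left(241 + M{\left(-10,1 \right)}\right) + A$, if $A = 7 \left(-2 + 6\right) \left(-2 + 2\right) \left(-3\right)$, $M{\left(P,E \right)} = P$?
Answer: $231$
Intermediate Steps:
$A = 0$ ($A = 7 \cdot 4 \cdot 0 \left(-3\right) = 7 \cdot 0 \left(-3\right) = 0 \left(-3\right) = 0$)
$\left(241 + M{\left(-10,1 \right)}\right) + A = \left(241 - 10\right) + 0 = 231 + 0 = 231$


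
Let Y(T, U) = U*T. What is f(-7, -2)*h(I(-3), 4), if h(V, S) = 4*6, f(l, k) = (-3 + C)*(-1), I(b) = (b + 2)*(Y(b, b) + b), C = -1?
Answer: 96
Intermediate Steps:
Y(T, U) = T*U
I(b) = (2 + b)*(b + b**2) (I(b) = (b + 2)*(b*b + b) = (2 + b)*(b**2 + b) = (2 + b)*(b + b**2))
f(l, k) = 4 (f(l, k) = (-3 - 1)*(-1) = -4*(-1) = 4)
h(V, S) = 24
f(-7, -2)*h(I(-3), 4) = 4*24 = 96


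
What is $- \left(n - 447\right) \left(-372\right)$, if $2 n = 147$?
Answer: $-138942$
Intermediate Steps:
$n = \frac{147}{2}$ ($n = \frac{1}{2} \cdot 147 = \frac{147}{2} \approx 73.5$)
$- \left(n - 447\right) \left(-372\right) = - \left(\frac{147}{2} - 447\right) \left(-372\right) = - \frac{\left(-747\right) \left(-372\right)}{2} = \left(-1\right) 138942 = -138942$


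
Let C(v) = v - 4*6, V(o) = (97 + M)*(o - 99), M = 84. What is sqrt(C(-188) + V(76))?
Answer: 25*I*sqrt(7) ≈ 66.144*I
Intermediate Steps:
V(o) = -17919 + 181*o (V(o) = (97 + 84)*(o - 99) = 181*(-99 + o) = -17919 + 181*o)
C(v) = -24 + v (C(v) = v - 24 = -24 + v)
sqrt(C(-188) + V(76)) = sqrt((-24 - 188) + (-17919 + 181*76)) = sqrt(-212 + (-17919 + 13756)) = sqrt(-212 - 4163) = sqrt(-4375) = 25*I*sqrt(7)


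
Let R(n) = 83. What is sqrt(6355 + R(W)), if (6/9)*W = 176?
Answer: sqrt(6438) ≈ 80.237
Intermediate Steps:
W = 264 (W = (3/2)*176 = 264)
sqrt(6355 + R(W)) = sqrt(6355 + 83) = sqrt(6438)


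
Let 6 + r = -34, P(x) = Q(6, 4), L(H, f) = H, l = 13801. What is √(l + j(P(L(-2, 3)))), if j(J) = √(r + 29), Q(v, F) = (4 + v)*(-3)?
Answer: √(13801 + I*√11) ≈ 117.48 + 0.014*I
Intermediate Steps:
Q(v, F) = -12 - 3*v
P(x) = -30 (P(x) = -12 - 3*6 = -12 - 18 = -30)
r = -40 (r = -6 - 34 = -40)
j(J) = I*√11 (j(J) = √(-40 + 29) = √(-11) = I*√11)
√(l + j(P(L(-2, 3)))) = √(13801 + I*√11)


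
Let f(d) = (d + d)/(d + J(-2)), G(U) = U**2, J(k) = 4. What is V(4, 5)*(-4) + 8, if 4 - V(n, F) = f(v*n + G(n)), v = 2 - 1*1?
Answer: -4/3 ≈ -1.3333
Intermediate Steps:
v = 1 (v = 2 - 1 = 1)
f(d) = 2*d/(4 + d) (f(d) = (d + d)/(d + 4) = (2*d)/(4 + d) = 2*d/(4 + d))
V(n, F) = 4 - 2*(n + n**2)/(4 + n + n**2) (V(n, F) = 4 - 2*(1*n + n**2)/(4 + (1*n + n**2)) = 4 - 2*(n + n**2)/(4 + (n + n**2)) = 4 - 2*(n + n**2)/(4 + n + n**2))
V(4, 5)*(-4) + 8 = (2*(8 + 4 + 4**2)/(4 + 4 + 4**2))*(-4) + 8 = (2*(8 + 4 + 16)/(4 + 4 + 16))*(-4) + 8 = (2*28/24)*(-4) + 8 = (2*(1/24)*28)*(-4) + 8 = (7/3)*(-4) + 8 = -28/3 + 8 = -4/3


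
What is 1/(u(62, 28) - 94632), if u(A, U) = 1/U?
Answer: -28/2649695 ≈ -1.0567e-5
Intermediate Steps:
1/(u(62, 28) - 94632) = 1/(1/28 - 94632) = 1/(-2649695/28) = -28/2649695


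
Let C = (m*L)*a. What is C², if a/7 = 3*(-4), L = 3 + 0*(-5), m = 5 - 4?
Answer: 63504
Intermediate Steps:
m = 1
L = 3 (L = 3 + 0 = 3)
a = -84 (a = 7*(3*(-4)) = 7*(-12) = -84)
C = -252 (C = (1*3)*(-84) = 3*(-84) = -252)
C² = (-252)² = 63504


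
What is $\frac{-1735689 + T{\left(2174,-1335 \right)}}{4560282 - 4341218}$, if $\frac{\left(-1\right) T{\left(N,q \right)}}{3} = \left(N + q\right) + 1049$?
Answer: $- \frac{1741353}{219064} \approx -7.9491$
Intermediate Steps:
$T{\left(N,q \right)} = -3147 - 3 N - 3 q$ ($T{\left(N,q \right)} = - 3 \left(\left(N + q\right) + 1049\right) = - 3 \left(1049 + N + q\right) = -3147 - 3 N - 3 q$)
$\frac{-1735689 + T{\left(2174,-1335 \right)}}{4560282 - 4341218} = \frac{-1735689 - 5664}{4560282 - 4341218} = \frac{-1735689 - 5664}{219064} = \left(-1735689 - 5664\right) \frac{1}{219064} = \left(-1741353\right) \frac{1}{219064} = - \frac{1741353}{219064}$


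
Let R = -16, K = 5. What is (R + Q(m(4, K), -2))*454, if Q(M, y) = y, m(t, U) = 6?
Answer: -8172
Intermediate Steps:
(R + Q(m(4, K), -2))*454 = (-16 - 2)*454 = -18*454 = -8172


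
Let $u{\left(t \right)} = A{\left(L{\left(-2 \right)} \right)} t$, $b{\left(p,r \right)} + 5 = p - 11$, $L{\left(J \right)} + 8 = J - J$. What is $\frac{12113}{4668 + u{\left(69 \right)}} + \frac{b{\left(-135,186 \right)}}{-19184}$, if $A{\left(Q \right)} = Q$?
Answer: $\frac{58249327}{19740336} \approx 2.9508$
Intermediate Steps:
$L{\left(J \right)} = -8$ ($L{\left(J \right)} = -8 + \left(J - J\right) = -8 + 0 = -8$)
$b{\left(p,r \right)} = -16 + p$ ($b{\left(p,r \right)} = -5 + \left(p - 11\right) = -5 + \left(-11 + p\right) = -16 + p$)
$u{\left(t \right)} = - 8 t$
$\frac{12113}{4668 + u{\left(69 \right)}} + \frac{b{\left(-135,186 \right)}}{-19184} = \frac{12113}{4668 - 552} + \frac{-16 - 135}{-19184} = \frac{12113}{4668 - 552} - - \frac{151}{19184} = \frac{12113}{4116} + \frac{151}{19184} = \frac{58249327}{19740336}$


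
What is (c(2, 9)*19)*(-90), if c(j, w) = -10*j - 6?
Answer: 44460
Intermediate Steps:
c(j, w) = -6 - 10*j
(c(2, 9)*19)*(-90) = ((-6 - 10*2)*19)*(-90) = ((-6 - 20)*19)*(-90) = -26*19*(-90) = -494*(-90) = 44460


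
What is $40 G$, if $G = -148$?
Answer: $-5920$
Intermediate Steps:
$40 G = 40 \left(-148\right) = -5920$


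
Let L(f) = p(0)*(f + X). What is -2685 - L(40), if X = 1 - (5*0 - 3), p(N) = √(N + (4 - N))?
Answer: -2773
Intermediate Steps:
p(N) = 2 (p(N) = √4 = 2)
X = 4 (X = 1 - (0 - 3) = 1 - 1*(-3) = 1 + 3 = 4)
L(f) = 8 + 2*f (L(f) = 2*(f + 4) = 2*(4 + f) = 8 + 2*f)
-2685 - L(40) = -2685 - (8 + 2*40) = -2685 - (8 + 80) = -2685 - 1*88 = -2685 - 88 = -2773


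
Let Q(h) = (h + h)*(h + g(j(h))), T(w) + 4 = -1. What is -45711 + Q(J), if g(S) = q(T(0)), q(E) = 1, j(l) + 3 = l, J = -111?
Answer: -21291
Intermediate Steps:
j(l) = -3 + l
T(w) = -5 (T(w) = -4 - 1 = -5)
g(S) = 1
Q(h) = 2*h*(1 + h) (Q(h) = (h + h)*(h + 1) = (2*h)*(1 + h) = 2*h*(1 + h))
-45711 + Q(J) = -45711 + 2*(-111)*(1 - 111) = -45711 + 2*(-111)*(-110) = -45711 + 24420 = -21291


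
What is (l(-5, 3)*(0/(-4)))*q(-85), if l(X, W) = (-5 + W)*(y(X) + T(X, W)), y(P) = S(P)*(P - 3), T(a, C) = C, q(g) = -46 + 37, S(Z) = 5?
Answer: 0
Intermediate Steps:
q(g) = -9
y(P) = -15 + 5*P (y(P) = 5*(P - 3) = 5*(-3 + P) = -15 + 5*P)
l(X, W) = (-5 + W)*(-15 + W + 5*X) (l(X, W) = (-5 + W)*((-15 + 5*X) + W) = (-5 + W)*(-15 + W + 5*X))
(l(-5, 3)*(0/(-4)))*q(-85) = ((75 + 3² - 25*(-5) - 20*3 + 5*3*(-5))*(0/(-4)))*(-9) = ((75 + 9 + 125 - 60 - 75)*(0*(-¼)))*(-9) = (74*0)*(-9) = 0*(-9) = 0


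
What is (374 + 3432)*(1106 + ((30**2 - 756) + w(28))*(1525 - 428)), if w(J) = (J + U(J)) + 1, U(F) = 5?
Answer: 747391832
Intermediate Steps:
w(J) = 6 + J (w(J) = (J + 5) + 1 = (5 + J) + 1 = 6 + J)
(374 + 3432)*(1106 + ((30**2 - 756) + w(28))*(1525 - 428)) = (374 + 3432)*(1106 + ((30**2 - 756) + (6 + 28))*(1525 - 428)) = 3806*(1106 + ((900 - 756) + 34)*1097) = 3806*(1106 + (144 + 34)*1097) = 3806*(1106 + 178*1097) = 3806*(1106 + 195266) = 3806*196372 = 747391832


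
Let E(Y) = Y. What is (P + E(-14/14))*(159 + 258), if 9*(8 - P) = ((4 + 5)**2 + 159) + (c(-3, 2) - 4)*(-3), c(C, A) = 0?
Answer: -8757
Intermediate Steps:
P = -20 (P = 8 - (((4 + 5)**2 + 159) + (0 - 4)*(-3))/9 = 8 - ((9**2 + 159) - 4*(-3))/9 = 8 - ((81 + 159) + 12)/9 = 8 - (240 + 12)/9 = 8 - 1/9*252 = 8 - 28 = -20)
(P + E(-14/14))*(159 + 258) = (-20 - 14/14)*(159 + 258) = (-20 - 14*1/14)*417 = (-20 - 1)*417 = -21*417 = -8757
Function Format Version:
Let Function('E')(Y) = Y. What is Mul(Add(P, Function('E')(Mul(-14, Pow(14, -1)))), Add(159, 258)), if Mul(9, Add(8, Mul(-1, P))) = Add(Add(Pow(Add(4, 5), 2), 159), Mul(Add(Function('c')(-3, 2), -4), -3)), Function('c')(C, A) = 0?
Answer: -8757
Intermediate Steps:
P = -20 (P = Add(8, Mul(Rational(-1, 9), Add(Add(Pow(Add(4, 5), 2), 159), Mul(Add(0, -4), -3)))) = Add(8, Mul(Rational(-1, 9), Add(Add(Pow(9, 2), 159), Mul(-4, -3)))) = Add(8, Mul(Rational(-1, 9), Add(Add(81, 159), 12))) = Add(8, Mul(Rational(-1, 9), Add(240, 12))) = Add(8, Mul(Rational(-1, 9), 252)) = Add(8, -28) = -20)
Mul(Add(P, Function('E')(Mul(-14, Pow(14, -1)))), Add(159, 258)) = Mul(Add(-20, Mul(-14, Pow(14, -1))), Add(159, 258)) = Mul(Add(-20, Mul(-14, Rational(1, 14))), 417) = Mul(Add(-20, -1), 417) = Mul(-21, 417) = -8757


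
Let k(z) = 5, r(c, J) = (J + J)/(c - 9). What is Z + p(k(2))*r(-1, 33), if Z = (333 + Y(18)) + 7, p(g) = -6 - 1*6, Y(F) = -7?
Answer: 2061/5 ≈ 412.20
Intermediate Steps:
r(c, J) = 2*J/(-9 + c) (r(c, J) = (2*J)/(-9 + c) = 2*J/(-9 + c))
p(g) = -12 (p(g) = -6 - 6 = -12)
Z = 333 (Z = (333 - 7) + 7 = 326 + 7 = 333)
Z + p(k(2))*r(-1, 33) = 333 - 24*33/(-9 - 1) = 333 - 24*33/(-10) = 333 - 24*33*(-1)/10 = 333 - 12*(-33/5) = 333 + 396/5 = 2061/5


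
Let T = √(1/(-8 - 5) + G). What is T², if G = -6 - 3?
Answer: -118/13 ≈ -9.0769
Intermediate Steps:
G = -9
T = I*√1534/13 (T = √(1/(-8 - 5) - 9) = √(1/(-13) - 9) = √(-1/13 - 9) = √(-118/13) = I*√1534/13 ≈ 3.0128*I)
T² = (I*√1534/13)² = -118/13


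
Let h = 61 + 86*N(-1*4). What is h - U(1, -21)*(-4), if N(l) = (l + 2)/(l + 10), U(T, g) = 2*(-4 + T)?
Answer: 25/3 ≈ 8.3333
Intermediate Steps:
U(T, g) = -8 + 2*T
N(l) = (2 + l)/(10 + l)
h = 97/3 (h = 61 + 86*((2 - 1*4)/(10 - 1*4)) = 61 + 86*((2 - 4)/(10 - 4)) = 61 + 86*(-2/6) = 61 + 86*((1/6)*(-2)) = 61 + 86*(-1/3) = 61 - 86/3 = 97/3 ≈ 32.333)
h - U(1, -21)*(-4) = 97/3 - (-8 + 2*1)*(-4) = 97/3 - (-8 + 2)*(-4) = 97/3 - (-6)*(-4) = 97/3 - 1*24 = 97/3 - 24 = 25/3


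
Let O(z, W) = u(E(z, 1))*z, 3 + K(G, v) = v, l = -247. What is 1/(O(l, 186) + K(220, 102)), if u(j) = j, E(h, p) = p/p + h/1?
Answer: 1/60861 ≈ 1.6431e-5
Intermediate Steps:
E(h, p) = 1 + h (E(h, p) = 1 + h*1 = 1 + h)
K(G, v) = -3 + v
O(z, W) = z*(1 + z) (O(z, W) = (1 + z)*z = z*(1 + z))
1/(O(l, 186) + K(220, 102)) = 1/(-247*(1 - 247) + (-3 + 102)) = 1/(-247*(-246) + 99) = 1/(60762 + 99) = 1/60861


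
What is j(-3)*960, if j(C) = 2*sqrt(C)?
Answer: 1920*I*sqrt(3) ≈ 3325.5*I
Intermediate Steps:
j(-3)*960 = (2*sqrt(-3))*960 = (2*(I*sqrt(3)))*960 = (2*I*sqrt(3))*960 = 1920*I*sqrt(3)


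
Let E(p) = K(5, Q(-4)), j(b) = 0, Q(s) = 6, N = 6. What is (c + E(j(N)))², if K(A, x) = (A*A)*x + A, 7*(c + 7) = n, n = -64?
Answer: 944784/49 ≈ 19281.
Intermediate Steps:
c = -113/7 (c = -7 + (⅐)*(-64) = -7 - 64/7 = -113/7 ≈ -16.143)
K(A, x) = A + x*A² (K(A, x) = A²*x + A = x*A² + A = A + x*A²)
E(p) = 155 (E(p) = 5*(1 + 5*6) = 5*(1 + 30) = 5*31 = 155)
(c + E(j(N)))² = (-113/7 + 155)² = (972/7)² = 944784/49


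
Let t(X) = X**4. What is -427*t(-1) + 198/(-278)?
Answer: -59452/139 ≈ -427.71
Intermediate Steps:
-427*t(-1) + 198/(-278) = -427*(-1)**4 + 198/(-278) = -427*1 + 198*(-1/278) = -427 - 99/139 = -59452/139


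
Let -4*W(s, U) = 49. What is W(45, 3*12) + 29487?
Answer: 117899/4 ≈ 29475.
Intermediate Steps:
W(s, U) = -49/4 (W(s, U) = -¼*49 = -49/4)
W(45, 3*12) + 29487 = -49/4 + 29487 = 117899/4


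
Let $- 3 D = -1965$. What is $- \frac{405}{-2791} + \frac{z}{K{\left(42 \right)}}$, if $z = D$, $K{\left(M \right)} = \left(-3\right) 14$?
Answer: $- \frac{1811095}{117222} \approx -15.45$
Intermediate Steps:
$K{\left(M \right)} = -42$
$D = 655$ ($D = \left(- \frac{1}{3}\right) \left(-1965\right) = 655$)
$z = 655$
$- \frac{405}{-2791} + \frac{z}{K{\left(42 \right)}} = - \frac{405}{-2791} + \frac{655}{-42} = \left(-405\right) \left(- \frac{1}{2791}\right) + 655 \left(- \frac{1}{42}\right) = \frac{405}{2791} - \frac{655}{42} = - \frac{1811095}{117222}$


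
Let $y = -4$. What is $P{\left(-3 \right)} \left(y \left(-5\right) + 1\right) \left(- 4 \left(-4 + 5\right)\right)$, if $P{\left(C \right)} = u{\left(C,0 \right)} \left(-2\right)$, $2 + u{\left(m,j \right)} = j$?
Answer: $-336$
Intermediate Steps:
$u{\left(m,j \right)} = -2 + j$
$P{\left(C \right)} = 4$ ($P{\left(C \right)} = \left(-2 + 0\right) \left(-2\right) = \left(-2\right) \left(-2\right) = 4$)
$P{\left(-3 \right)} \left(y \left(-5\right) + 1\right) \left(- 4 \left(-4 + 5\right)\right) = 4 \left(\left(-4\right) \left(-5\right) + 1\right) \left(- 4 \left(-4 + 5\right)\right) = 4 \left(20 + 1\right) \left(\left(-4\right) 1\right) = 4 \cdot 21 \left(-4\right) = 84 \left(-4\right) = -336$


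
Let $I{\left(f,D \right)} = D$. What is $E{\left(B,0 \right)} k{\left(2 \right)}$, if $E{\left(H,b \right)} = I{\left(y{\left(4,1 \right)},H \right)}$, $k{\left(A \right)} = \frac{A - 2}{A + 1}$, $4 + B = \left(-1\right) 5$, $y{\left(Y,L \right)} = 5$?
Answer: $0$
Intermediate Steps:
$B = -9$ ($B = -4 - 5 = -9$)
$k{\left(A \right)} = \frac{-2 + A}{1 + A}$
$E{\left(H,b \right)} = H$
$E{\left(B,0 \right)} k{\left(2 \right)} = - 9 \frac{-2 + 2}{1 + 2} = - 9 \cdot \frac{1}{3} \cdot 0 = \left(-9\right) 0 = 0$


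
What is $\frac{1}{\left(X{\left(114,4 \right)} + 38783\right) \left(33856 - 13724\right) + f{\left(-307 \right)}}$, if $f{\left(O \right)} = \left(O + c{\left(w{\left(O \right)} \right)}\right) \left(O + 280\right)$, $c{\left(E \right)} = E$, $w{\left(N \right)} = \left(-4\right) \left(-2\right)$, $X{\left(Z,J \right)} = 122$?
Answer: $\frac{1}{783243533} \approx 1.2767 \cdot 10^{-9}$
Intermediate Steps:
$w{\left(N \right)} = 8$
$f{\left(O \right)} = \left(8 + O\right) \left(280 + O\right)$ ($f{\left(O \right)} = \left(O + 8\right) \left(O + 280\right) = \left(8 + O\right) \left(280 + O\right)$)
$\frac{1}{\left(X{\left(114,4 \right)} + 38783\right) \left(33856 - 13724\right) + f{\left(-307 \right)}} = \frac{1}{\left(122 + 38783\right) \left(33856 - 13724\right) + \left(2240 + \left(-307\right)^{2} + 288 \left(-307\right)\right)} = \frac{1}{38905 \cdot 20132 + \left(2240 + 94249 - 88416\right)} = \frac{1}{783235460 + 8073} = \frac{1}{783243533}$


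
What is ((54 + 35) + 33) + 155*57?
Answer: 8957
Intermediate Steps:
((54 + 35) + 33) + 155*57 = (89 + 33) + 8835 = 122 + 8835 = 8957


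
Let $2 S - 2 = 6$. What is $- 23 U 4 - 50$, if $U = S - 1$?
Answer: $-326$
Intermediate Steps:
$S = 4$ ($S = 1 + \frac{1}{2} \cdot 6 = 1 + 3 = 4$)
$U = 3$ ($U = 4 - 1 = 3$)
$- 23 U 4 - 50 = - 23 \cdot 3 \cdot 4 - 50 = \left(-23\right) 12 - 50 = -276 - 50 = -326$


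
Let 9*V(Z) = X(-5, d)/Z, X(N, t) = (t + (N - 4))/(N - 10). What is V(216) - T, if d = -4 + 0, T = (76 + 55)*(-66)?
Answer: 252117373/29160 ≈ 8646.0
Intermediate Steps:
T = -8646 (T = 131*(-66) = -8646)
d = -4
X(N, t) = (-4 + N + t)/(-10 + N) (X(N, t) = (t + (-4 + N))/(-10 + N) = (-4 + N + t)/(-10 + N))
V(Z) = 13/(135*Z) (V(Z) = (((-4 - 5 - 4)/(-10 - 5))/Z)/9 = ((-13/(-15))/Z)/9 = ((-1/15*(-13))/Z)/9 = (13/(15*Z))/9 = 13/(135*Z))
V(216) - T = (13/135)/216 - 1*(-8646) = (13/135)*(1/216) + 8646 = 13/29160 + 8646 = 252117373/29160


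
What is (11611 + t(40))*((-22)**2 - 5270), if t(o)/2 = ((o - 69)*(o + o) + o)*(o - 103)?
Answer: -1430492326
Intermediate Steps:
t(o) = 2*(-103 + o)*(o + 2*o*(-69 + o)) (t(o) = 2*(((o - 69)*(o + o) + o)*(o - 103)) = 2*(((-69 + o)*(2*o) + o)*(-103 + o)) = 2*((2*o*(-69 + o) + o)*(-103 + o)) = 2*((o + 2*o*(-69 + o))*(-103 + o)) = 2*((-103 + o)*(o + 2*o*(-69 + o))) = 2*(-103 + o)*(o + 2*o*(-69 + o)))
(11611 + t(40))*((-22)**2 - 5270) = (11611 + 2*40*(14111 - 343*40 + 2*40**2))*((-22)**2 - 5270) = (11611 + 2*40*(14111 - 13720 + 2*1600))*(484 - 5270) = (11611 + 2*40*(14111 - 13720 + 3200))*(-4786) = (11611 + 2*40*3591)*(-4786) = (11611 + 287280)*(-4786) = 298891*(-4786) = -1430492326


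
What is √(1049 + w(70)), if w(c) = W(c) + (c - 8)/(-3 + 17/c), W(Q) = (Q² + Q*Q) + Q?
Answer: √405884211/193 ≈ 104.39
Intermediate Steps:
W(Q) = Q + 2*Q² (W(Q) = (Q² + Q²) + Q = 2*Q² + Q = Q + 2*Q²)
w(c) = c*(1 + 2*c) + (-8 + c)/(-3 + 17/c) (w(c) = c*(1 + 2*c) + (c - 8)/(-3 + 17/c) = c*(1 + 2*c) + (-8 + c)/(-3 + 17/c))
√(1049 + w(70)) = √(1049 + 70*(-9 - 32*70 + 6*70²)/(-17 + 3*70)) = √(1049 + 70*(-9 - 2240 + 6*4900)/(-17 + 210)) = √(1049 + 70*(-9 - 2240 + 29400)/193) = √(1049 + 70*(1/193)*27151) = √(1049 + 1900570/193) = √(2103027/193) = √405884211/193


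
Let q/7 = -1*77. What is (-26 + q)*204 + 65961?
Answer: -49299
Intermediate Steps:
q = -539 (q = 7*(-1*77) = 7*(-77) = -539)
(-26 + q)*204 + 65961 = (-26 - 539)*204 + 65961 = -565*204 + 65961 = -115260 + 65961 = -49299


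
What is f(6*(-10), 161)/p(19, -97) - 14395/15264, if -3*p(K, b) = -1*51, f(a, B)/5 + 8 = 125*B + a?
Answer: 1530505525/259488 ≈ 5898.2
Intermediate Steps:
f(a, B) = -40 + 5*a + 625*B (f(a, B) = -40 + 5*(125*B + a) = -40 + 5*(a + 125*B) = -40 + (5*a + 625*B) = -40 + 5*a + 625*B)
p(K, b) = 17 (p(K, b) = -(-1)*51/3 = -⅓*(-51) = 17)
f(6*(-10), 161)/p(19, -97) - 14395/15264 = (-40 + 5*(6*(-10)) + 625*161)/17 - 14395/15264 = (-40 + 5*(-60) + 100625)*(1/17) - 14395*1/15264 = (-40 - 300 + 100625)*(1/17) - 14395/15264 = 100285*(1/17) - 14395/15264 = 100285/17 - 14395/15264 = 1530505525/259488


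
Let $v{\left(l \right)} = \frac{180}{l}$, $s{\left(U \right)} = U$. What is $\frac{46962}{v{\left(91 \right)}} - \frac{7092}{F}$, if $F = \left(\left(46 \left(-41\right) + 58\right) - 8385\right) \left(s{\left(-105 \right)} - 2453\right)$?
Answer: $\frac{3101268320453}{130624270} \approx 23742.0$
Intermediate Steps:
$F = 26124854$ ($F = \left(\left(46 \left(-41\right) + 58\right) - 8385\right) \left(-105 - 2453\right) = \left(\left(-1886 + 58\right) - 8385\right) \left(-2558\right) = \left(-1828 - 8385\right) \left(-2558\right) = \left(-10213\right) \left(-2558\right) = 26124854$)
$\frac{46962}{v{\left(91 \right)}} - \frac{7092}{F} = \frac{46962}{180 \cdot \frac{1}{91}} - \frac{7092}{26124854} = \frac{46962}{180 \cdot \frac{1}{91}} - \frac{3546}{13062427} = \frac{46962}{\frac{180}{91}} - \frac{3546}{13062427} = 46962 \cdot \frac{91}{180} - \frac{3546}{13062427} = \frac{237419}{10} - \frac{3546}{13062427} = \frac{3101268320453}{130624270}$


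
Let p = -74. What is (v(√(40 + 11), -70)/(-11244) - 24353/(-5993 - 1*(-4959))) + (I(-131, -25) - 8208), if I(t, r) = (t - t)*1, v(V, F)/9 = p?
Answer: -3964755158/484429 ≈ -8184.4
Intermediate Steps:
v(V, F) = -666 (v(V, F) = 9*(-74) = -666)
I(t, r) = 0 (I(t, r) = 0*1 = 0)
(v(√(40 + 11), -70)/(-11244) - 24353/(-5993 - 1*(-4959))) + (I(-131, -25) - 8208) = (-666/(-11244) - 24353/(-5993 - 1*(-4959))) + (0 - 8208) = (-666*(-1/11244) - 24353/(-5993 + 4959)) - 8208 = (111/1874 - 24353/(-1034)) - 8208 = (111/1874 - 24353*(-1/1034)) - 8208 = (111/1874 + 24353/1034) - 8208 = 11438074/484429 - 8208 = -3964755158/484429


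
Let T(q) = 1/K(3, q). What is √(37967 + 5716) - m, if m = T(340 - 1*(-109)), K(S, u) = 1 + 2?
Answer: -⅓ + √43683 ≈ 208.67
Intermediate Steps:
K(S, u) = 3
T(q) = ⅓ (T(q) = 1/3 = ⅓)
m = ⅓ ≈ 0.33333
√(37967 + 5716) - m = √(37967 + 5716) - 1*⅓ = √43683 - ⅓ = -⅓ + √43683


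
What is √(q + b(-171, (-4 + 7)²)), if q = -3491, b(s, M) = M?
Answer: I*√3482 ≈ 59.008*I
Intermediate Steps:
√(q + b(-171, (-4 + 7)²)) = √(-3491 + (-4 + 7)²) = √(-3491 + 3²) = √(-3491 + 9) = √(-3482) = I*√3482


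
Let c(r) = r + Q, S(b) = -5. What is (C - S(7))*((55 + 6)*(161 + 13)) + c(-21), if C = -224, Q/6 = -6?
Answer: -2324523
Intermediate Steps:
Q = -36 (Q = 6*(-6) = -36)
c(r) = -36 + r (c(r) = r - 36 = -36 + r)
(C - S(7))*((55 + 6)*(161 + 13)) + c(-21) = (-224 - 1*(-5))*((55 + 6)*(161 + 13)) + (-36 - 21) = (-224 + 5)*(61*174) - 57 = -219*10614 - 57 = -2324466 - 57 = -2324523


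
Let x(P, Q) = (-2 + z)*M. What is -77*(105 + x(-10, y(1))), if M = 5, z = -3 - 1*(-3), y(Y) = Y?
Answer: -7315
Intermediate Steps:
z = 0 (z = -3 + 3 = 0)
x(P, Q) = -10 (x(P, Q) = (-2 + 0)*5 = -2*5 = -10)
-77*(105 + x(-10, y(1))) = -77*(105 - 10) = -77*95 = -7315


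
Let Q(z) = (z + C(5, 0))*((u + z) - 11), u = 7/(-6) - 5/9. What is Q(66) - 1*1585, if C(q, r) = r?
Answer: 5794/3 ≈ 1931.3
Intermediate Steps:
u = -31/18 (u = 7*(-⅙) - 5*⅑ = -7/6 - 5/9 = -31/18 ≈ -1.7222)
Q(z) = z*(-229/18 + z) (Q(z) = (z + 0)*((-31/18 + z) - 11) = z*(-229/18 + z))
Q(66) - 1*1585 = (1/18)*66*(-229 + 18*66) - 1*1585 = (1/18)*66*(-229 + 1188) - 1585 = (1/18)*66*959 - 1585 = 10549/3 - 1585 = 5794/3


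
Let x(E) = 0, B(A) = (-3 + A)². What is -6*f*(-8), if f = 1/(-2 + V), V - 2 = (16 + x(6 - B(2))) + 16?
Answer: 3/2 ≈ 1.5000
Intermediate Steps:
V = 34 (V = 2 + ((16 + 0) + 16) = 2 + (16 + 16) = 2 + 32 = 34)
f = 1/32 (f = 1/(-2 + 34) = 1/32 ≈ 0.031250)
-6*f*(-8) = -6*1/32*(-8) = -3/16*(-8) = 3/2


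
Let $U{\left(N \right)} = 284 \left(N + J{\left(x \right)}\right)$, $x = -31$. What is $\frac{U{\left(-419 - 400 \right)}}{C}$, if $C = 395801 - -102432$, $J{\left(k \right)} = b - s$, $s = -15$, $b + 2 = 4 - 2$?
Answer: $- \frac{228336}{498233} \approx -0.45829$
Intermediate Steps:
$b = 0$ ($b = -2 + \left(4 - 2\right) = -2 + 2 = 0$)
$J{\left(k \right)} = 15$ ($J{\left(k \right)} = 0 - -15 = 0 + 15 = 15$)
$U{\left(N \right)} = 4260 + 284 N$ ($U{\left(N \right)} = 284 \left(N + 15\right) = 284 \left(15 + N\right) = 4260 + 284 N$)
$C = 498233$ ($C = 395801 + 102432 = 498233$)
$\frac{U{\left(-419 - 400 \right)}}{C} = \frac{4260 + 284 \left(-419 - 400\right)}{498233} = \left(4260 + 284 \left(-819\right)\right) \frac{1}{498233} = \left(4260 - 232596\right) \frac{1}{498233} = \left(-228336\right) \frac{1}{498233} = - \frac{228336}{498233}$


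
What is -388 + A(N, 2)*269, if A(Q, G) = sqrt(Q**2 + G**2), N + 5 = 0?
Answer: -388 + 269*sqrt(29) ≈ 1060.6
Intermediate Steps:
N = -5 (N = -5 + 0 = -5)
A(Q, G) = sqrt(G**2 + Q**2)
-388 + A(N, 2)*269 = -388 + sqrt(2**2 + (-5)**2)*269 = -388 + sqrt(4 + 25)*269 = -388 + sqrt(29)*269 = -388 + 269*sqrt(29)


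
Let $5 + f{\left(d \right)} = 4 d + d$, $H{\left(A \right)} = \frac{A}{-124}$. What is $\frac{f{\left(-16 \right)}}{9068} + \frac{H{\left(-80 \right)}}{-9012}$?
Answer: $- \frac{5981995}{633336324} \approx -0.0094452$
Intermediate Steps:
$H{\left(A \right)} = - \frac{A}{124}$ ($H{\left(A \right)} = A \left(- \frac{1}{124}\right) = - \frac{A}{124}$)
$f{\left(d \right)} = -5 + 5 d$ ($f{\left(d \right)} = -5 + \left(4 d + d\right) = -5 + 5 d$)
$\frac{f{\left(-16 \right)}}{9068} + \frac{H{\left(-80 \right)}}{-9012} = \frac{-5 + 5 \left(-16\right)}{9068} + \frac{\left(- \frac{1}{124}\right) \left(-80\right)}{-9012} = \left(-5 - 80\right) \frac{1}{9068} + \frac{20}{31} \left(- \frac{1}{9012}\right) = \left(-85\right) \frac{1}{9068} - \frac{5}{69843} = - \frac{85}{9068} - \frac{5}{69843} = - \frac{5981995}{633336324}$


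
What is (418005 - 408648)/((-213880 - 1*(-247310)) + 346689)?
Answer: 9357/380119 ≈ 0.024616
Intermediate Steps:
(418005 - 408648)/((-213880 - 1*(-247310)) + 346689) = 9357/((-213880 + 247310) + 346689) = 9357/(33430 + 346689) = 9357/380119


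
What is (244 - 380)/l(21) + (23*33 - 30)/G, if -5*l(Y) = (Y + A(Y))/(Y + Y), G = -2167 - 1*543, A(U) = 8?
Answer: 77376459/78590 ≈ 984.56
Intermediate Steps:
G = -2710 (G = -2167 - 543 = -2710)
l(Y) = -(8 + Y)/(10*Y) (l(Y) = -(Y + 8)/(5*(Y + Y)) = -(8 + Y)/(5*(2*Y)) = -(8 + Y)*1/(2*Y)/5 = -(8 + Y)/(10*Y))
(244 - 380)/l(21) + (23*33 - 30)/G = (244 - 380)/(((1/10)*(-8 - 1*21)/21)) + (23*33 - 30)/(-2710) = -136*210/(-8 - 21) + (759 - 30)*(-1/2710) = -136/((1/10)*(1/21)*(-29)) + 729*(-1/2710) = -136/(-29/210) - 729/2710 = -136*(-210/29) - 729/2710 = 28560/29 - 729/2710 = 77376459/78590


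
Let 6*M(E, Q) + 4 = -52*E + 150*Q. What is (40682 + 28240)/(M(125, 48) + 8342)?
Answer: 34461/4229 ≈ 8.1487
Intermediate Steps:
M(E, Q) = -⅔ + 25*Q - 26*E/3 (M(E, Q) = -⅔ + (-52*E + 150*Q)/6 = -⅔ + (25*Q - 26*E/3) = -⅔ + 25*Q - 26*E/3)
(40682 + 28240)/(M(125, 48) + 8342) = (40682 + 28240)/((-⅔ + 25*48 - 26/3*125) + 8342) = 68922/((-⅔ + 1200 - 3250/3) + 8342) = 68922/(116 + 8342) = 68922/8458 = 68922*(1/8458) = 34461/4229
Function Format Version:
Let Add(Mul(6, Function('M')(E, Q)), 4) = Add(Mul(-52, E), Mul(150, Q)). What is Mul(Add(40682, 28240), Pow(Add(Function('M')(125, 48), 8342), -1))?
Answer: Rational(34461, 4229) ≈ 8.1487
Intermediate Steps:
Function('M')(E, Q) = Add(Rational(-2, 3), Mul(25, Q), Mul(Rational(-26, 3), E)) (Function('M')(E, Q) = Add(Rational(-2, 3), Mul(Rational(1, 6), Add(Mul(-52, E), Mul(150, Q)))) = Add(Rational(-2, 3), Add(Mul(25, Q), Mul(Rational(-26, 3), E))) = Add(Rational(-2, 3), Mul(25, Q), Mul(Rational(-26, 3), E)))
Mul(Add(40682, 28240), Pow(Add(Function('M')(125, 48), 8342), -1)) = Mul(Add(40682, 28240), Pow(Add(Add(Rational(-2, 3), Mul(25, 48), Mul(Rational(-26, 3), 125)), 8342), -1)) = Mul(68922, Pow(Add(Add(Rational(-2, 3), 1200, Rational(-3250, 3)), 8342), -1)) = Mul(68922, Pow(Add(116, 8342), -1)) = Mul(68922, Pow(8458, -1)) = Mul(68922, Rational(1, 8458)) = Rational(34461, 4229)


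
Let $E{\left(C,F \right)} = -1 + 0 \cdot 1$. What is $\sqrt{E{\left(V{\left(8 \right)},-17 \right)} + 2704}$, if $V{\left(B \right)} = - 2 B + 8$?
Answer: $\sqrt{2703} \approx 51.99$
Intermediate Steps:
$V{\left(B \right)} = 8 - 2 B$
$E{\left(C,F \right)} = -1$ ($E{\left(C,F \right)} = -1 + 0 = -1$)
$\sqrt{E{\left(V{\left(8 \right)},-17 \right)} + 2704} = \sqrt{-1 + 2704} = \sqrt{2703}$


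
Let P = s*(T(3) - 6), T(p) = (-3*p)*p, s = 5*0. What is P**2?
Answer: 0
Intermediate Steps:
s = 0
T(p) = -3*p**2
P = 0 (P = 0*(-3*3**2 - 6) = 0*(-3*9 - 6) = 0*(-27 - 6) = 0*(-33) = 0)
P**2 = 0**2 = 0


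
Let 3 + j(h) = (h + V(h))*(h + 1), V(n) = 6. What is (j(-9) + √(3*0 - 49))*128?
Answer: 2688 + 896*I ≈ 2688.0 + 896.0*I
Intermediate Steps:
j(h) = -3 + (1 + h)*(6 + h) (j(h) = -3 + (h + 6)*(h + 1) = -3 + (6 + h)*(1 + h) = -3 + (1 + h)*(6 + h))
(j(-9) + √(3*0 - 49))*128 = ((3 + (-9)² + 7*(-9)) + √(3*0 - 49))*128 = ((3 + 81 - 63) + √(0 - 49))*128 = (21 + √(-49))*128 = (21 + 7*I)*128 = 2688 + 896*I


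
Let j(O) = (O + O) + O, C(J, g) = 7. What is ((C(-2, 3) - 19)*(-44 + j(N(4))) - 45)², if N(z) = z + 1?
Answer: 91809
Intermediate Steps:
N(z) = 1 + z
j(O) = 3*O (j(O) = 2*O + O = 3*O)
((C(-2, 3) - 19)*(-44 + j(N(4))) - 45)² = ((7 - 19)*(-44 + 3*(1 + 4)) - 45)² = (-12*(-44 + 3*5) - 45)² = (-12*(-44 + 15) - 45)² = (-12*(-29) - 45)² = (348 - 45)² = 303² = 91809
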